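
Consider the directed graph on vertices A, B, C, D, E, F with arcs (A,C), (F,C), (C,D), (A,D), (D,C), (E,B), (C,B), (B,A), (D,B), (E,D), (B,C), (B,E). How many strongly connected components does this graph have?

{A, B, C, D, E} are all mutually reachable — one SCC of size 5.
{F} is an SCC by itself.
That gives 2 strongly connected components.

2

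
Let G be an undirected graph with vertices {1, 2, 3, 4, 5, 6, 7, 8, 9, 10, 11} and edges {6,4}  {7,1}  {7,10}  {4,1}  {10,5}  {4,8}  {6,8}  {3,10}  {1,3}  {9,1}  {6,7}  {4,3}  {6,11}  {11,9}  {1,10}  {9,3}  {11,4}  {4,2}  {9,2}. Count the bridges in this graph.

The edges on the cycle 6-11-9-2-4-6 are not bridges since each lies on that cycle.
But removing 5 - 10 disconnects 5 from 10 — this is a bridge.

1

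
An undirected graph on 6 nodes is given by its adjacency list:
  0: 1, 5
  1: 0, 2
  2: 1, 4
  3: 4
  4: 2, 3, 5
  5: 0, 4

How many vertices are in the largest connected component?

6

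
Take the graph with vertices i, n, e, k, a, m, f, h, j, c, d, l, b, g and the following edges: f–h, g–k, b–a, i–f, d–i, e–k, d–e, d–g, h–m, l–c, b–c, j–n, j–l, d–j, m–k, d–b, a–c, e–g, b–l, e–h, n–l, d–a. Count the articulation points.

Removing d increases the component count from 1 to 2, so d is a cut vertex.
By contrast removing k leaves 1 component; it is not a cut vertex. No other vertex is a cut vertex either.

1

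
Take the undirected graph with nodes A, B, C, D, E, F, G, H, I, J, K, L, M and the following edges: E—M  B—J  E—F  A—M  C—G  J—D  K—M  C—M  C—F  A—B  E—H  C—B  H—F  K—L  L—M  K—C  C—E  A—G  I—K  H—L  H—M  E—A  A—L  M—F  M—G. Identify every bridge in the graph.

The edges on the cycle H-L-M-H are not bridges since each lies on that cycle.
But removing B—J disconnects B from J; removing D—J disconnects D from J; removing K—I disconnects K from I — these are bridges.

B-J, D-J, I-K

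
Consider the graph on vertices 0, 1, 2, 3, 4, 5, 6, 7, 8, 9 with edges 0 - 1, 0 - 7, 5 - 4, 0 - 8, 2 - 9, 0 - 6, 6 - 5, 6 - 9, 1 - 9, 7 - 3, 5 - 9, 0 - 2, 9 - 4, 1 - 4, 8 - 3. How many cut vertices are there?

Removing 0 increases the component count from 1 to 2, so 0 is a cut vertex.
By contrast removing 9 leaves 1 component; it is not a cut vertex. No other vertex is a cut vertex either.

1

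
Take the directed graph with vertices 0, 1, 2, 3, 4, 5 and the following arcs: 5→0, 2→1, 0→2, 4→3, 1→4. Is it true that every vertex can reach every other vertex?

No

There is no directed path from 0 to 5, so the graph is not strongly connected.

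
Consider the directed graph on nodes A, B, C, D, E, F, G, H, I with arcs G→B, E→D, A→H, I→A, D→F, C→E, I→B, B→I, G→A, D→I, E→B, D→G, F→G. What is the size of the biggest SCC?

2

{B, I} are all mutually reachable — one SCC of size 2.
{F} is an SCC by itself.
{C} is an SCC by itself.
{A} is an SCC by itself.
{G} is an SCC by itself.
(and 3 more singleton SCCs)
The largest has 2 vertices.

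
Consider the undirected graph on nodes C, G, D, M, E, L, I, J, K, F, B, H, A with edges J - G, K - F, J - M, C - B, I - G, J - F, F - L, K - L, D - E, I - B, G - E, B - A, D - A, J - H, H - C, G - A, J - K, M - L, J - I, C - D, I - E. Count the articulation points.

1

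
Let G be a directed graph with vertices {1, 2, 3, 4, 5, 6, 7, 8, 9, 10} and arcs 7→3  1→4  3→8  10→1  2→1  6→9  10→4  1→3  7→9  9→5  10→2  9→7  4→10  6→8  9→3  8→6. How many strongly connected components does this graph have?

{3, 6, 7, 8, 9} are all mutually reachable — one SCC of size 5.
{1, 2, 4, 10} are all mutually reachable — one SCC of size 4.
{5} is an SCC by itself.
That gives 3 strongly connected components.

3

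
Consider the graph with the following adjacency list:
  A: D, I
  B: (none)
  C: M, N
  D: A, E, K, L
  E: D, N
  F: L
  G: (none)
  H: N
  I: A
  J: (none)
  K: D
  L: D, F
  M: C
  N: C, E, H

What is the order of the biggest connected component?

11

G is isolated — a component by itself.
B is isolated — a component by itself.
J is isolated — a component by itself.
Starting from A we can reach A, C, D, E, F, H, I, K, L, M, N. That is one component of size 11.
The largest has 11 vertices.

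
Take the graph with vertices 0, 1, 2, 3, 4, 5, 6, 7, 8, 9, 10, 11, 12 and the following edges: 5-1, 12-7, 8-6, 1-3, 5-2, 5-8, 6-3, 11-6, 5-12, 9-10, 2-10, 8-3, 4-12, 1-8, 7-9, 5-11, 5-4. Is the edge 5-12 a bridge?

After removing 5-12, the path 5-4-12 still connects them, so the edge is not a bridge.

No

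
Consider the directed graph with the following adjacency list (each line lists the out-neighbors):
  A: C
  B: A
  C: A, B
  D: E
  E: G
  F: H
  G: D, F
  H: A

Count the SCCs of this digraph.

4

{A, B, C} are all mutually reachable — one SCC of size 3.
{D, E, G} are all mutually reachable — one SCC of size 3.
{F} is an SCC by itself.
{H} is an SCC by itself.
That gives 4 strongly connected components.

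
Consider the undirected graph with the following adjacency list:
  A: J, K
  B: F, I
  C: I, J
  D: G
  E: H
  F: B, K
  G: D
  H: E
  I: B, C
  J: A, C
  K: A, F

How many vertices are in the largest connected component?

7

Starting from D we can reach D, G. That is one component of size 2.
Starting from E we can reach E, H. That is one component of size 2.
Starting from A we can reach A, B, C, F, I, J, K. That is one component of size 7.
The largest has 7 vertices.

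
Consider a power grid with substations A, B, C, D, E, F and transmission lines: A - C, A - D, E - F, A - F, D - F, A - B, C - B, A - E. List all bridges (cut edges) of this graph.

none

The edges on the cycle A-C-B-A are not bridges since each lies on that cycle.
Every edge lies on some cycle, so there are no bridges.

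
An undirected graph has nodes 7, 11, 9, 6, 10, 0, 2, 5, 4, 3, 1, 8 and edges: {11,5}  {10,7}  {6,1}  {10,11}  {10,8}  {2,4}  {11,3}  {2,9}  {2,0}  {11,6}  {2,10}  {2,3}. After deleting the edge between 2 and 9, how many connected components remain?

2

Before removal there is 1 component.
2 - 9 is a bridge — removing it separates 2's side from 9's side.
After removal: 2 components.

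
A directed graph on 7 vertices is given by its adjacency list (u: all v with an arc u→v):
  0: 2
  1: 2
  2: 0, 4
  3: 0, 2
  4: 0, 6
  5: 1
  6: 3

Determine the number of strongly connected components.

{0, 2, 3, 4, 6} are all mutually reachable — one SCC of size 5.
{1} is an SCC by itself.
{5} is an SCC by itself.
That gives 3 strongly connected components.

3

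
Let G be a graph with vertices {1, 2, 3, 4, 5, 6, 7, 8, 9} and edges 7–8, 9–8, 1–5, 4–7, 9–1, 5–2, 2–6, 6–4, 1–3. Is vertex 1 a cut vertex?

Deleting 1 raises the number of components from 1 to 2, so 1 is a cut vertex.

Yes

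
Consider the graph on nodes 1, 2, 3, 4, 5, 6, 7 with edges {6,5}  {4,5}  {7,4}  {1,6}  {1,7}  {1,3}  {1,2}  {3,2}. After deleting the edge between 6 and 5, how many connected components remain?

1

6 and 5 are still connected via 6-1-7-4-5, so the component count stays at 1.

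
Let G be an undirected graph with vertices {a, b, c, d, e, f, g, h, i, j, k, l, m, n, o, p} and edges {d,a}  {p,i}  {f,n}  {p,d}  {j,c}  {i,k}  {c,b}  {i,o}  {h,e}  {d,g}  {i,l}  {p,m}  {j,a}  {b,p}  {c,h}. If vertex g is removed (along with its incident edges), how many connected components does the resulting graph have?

2

With g gone, the remaining components are: {f, n}; {a, b, c, d, e, h, i, j, k, l, m, o, p}.
That is 2 components.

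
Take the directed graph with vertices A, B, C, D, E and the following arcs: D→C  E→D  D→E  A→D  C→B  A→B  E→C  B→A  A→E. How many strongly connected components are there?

1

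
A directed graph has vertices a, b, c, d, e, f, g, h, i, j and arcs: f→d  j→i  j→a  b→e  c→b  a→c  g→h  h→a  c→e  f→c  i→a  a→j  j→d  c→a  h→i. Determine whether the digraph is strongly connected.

There is no directed path from h to f, so the graph is not strongly connected.

No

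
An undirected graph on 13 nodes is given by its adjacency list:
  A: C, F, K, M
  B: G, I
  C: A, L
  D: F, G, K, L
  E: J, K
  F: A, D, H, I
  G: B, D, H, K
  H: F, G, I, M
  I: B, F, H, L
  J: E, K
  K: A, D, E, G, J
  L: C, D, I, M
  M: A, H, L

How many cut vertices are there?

Removing K increases the component count from 1 to 2, so K is a cut vertex.
By contrast removing J leaves 1 component; it is not a cut vertex. No other vertex is a cut vertex either.

1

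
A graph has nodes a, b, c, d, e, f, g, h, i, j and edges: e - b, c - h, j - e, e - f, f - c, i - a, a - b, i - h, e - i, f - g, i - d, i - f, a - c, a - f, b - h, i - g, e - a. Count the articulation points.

Removing e increases the component count from 1 to 2, so e is a cut vertex.
Removing i increases the component count from 1 to 2, so i is a cut vertex.
By contrast removing c leaves 1 component; it is not a cut vertex. No other vertex is a cut vertex either.

2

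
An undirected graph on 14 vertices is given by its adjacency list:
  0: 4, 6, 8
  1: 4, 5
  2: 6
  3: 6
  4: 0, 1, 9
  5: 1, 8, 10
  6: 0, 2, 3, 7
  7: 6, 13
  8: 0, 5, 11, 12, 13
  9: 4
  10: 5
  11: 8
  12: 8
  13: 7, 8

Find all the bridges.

10-5, 11-8, 12-8, 2-6, 3-6, 4-9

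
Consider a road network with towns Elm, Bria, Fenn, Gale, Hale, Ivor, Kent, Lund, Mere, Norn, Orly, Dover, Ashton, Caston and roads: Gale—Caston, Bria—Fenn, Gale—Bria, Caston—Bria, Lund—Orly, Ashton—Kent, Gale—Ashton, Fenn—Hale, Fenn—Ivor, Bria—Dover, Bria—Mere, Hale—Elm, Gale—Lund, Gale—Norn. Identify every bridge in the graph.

Ashton-Gale, Ashton-Kent, Bria-Dover, Bria-Fenn, Bria-Mere, Elm-Hale, Fenn-Hale, Fenn-Ivor, Gale-Lund, Gale-Norn, Lund-Orly

The edges on the cycle Gale-Caston-Bria-Gale are not bridges since each lies on that cycle.
But removing Kent—Ashton disconnects Kent from Ashton; removing Bria—Mere disconnects Bria from Mere; removing Gale—Lund disconnects Gale from Lund; removing Bria—Dover disconnects Bria from Dover — these are bridges.
In total 11 edges are bridges.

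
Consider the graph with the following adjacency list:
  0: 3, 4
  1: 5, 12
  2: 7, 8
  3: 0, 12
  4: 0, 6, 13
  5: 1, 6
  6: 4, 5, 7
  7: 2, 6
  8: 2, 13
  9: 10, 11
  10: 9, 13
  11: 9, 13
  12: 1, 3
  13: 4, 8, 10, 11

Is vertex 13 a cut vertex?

Yes

Deleting 13 raises the number of components from 1 to 2, so 13 is a cut vertex.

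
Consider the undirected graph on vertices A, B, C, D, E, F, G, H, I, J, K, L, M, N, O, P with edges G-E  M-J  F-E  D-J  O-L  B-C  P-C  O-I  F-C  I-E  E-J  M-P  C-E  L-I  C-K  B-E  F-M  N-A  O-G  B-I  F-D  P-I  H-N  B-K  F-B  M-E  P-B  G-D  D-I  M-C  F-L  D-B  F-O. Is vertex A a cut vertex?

No

Deleting A leaves 2 components (was 2), so A is not a cut vertex.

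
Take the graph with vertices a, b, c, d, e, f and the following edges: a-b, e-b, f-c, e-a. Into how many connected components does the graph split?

d is isolated — a component by itself.
Starting from c we can reach c, f. That is one component of size 2.
Starting from a we can reach a, b, e. That is one component of size 3.
Total: 3 components.

3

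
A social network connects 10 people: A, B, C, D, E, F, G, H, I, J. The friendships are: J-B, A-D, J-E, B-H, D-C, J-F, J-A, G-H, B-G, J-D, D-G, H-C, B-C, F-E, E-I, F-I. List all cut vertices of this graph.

J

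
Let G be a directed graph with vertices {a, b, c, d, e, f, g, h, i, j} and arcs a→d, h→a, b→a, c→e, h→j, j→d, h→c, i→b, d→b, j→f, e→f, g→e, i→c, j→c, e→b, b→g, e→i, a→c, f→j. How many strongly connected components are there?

{a, b, c, d, e, f, g, i, j} are all mutually reachable — one SCC of size 9.
{h} is an SCC by itself.
That gives 2 strongly connected components.

2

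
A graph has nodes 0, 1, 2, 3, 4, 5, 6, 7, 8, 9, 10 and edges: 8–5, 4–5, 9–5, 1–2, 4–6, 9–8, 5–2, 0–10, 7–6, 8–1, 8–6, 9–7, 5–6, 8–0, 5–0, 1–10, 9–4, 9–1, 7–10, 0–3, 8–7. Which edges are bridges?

0-3

The edges on the cycle 9-4-6-8-9 are not bridges since each lies on that cycle.
But removing 0–3 disconnects 0 from 3 — this is a bridge.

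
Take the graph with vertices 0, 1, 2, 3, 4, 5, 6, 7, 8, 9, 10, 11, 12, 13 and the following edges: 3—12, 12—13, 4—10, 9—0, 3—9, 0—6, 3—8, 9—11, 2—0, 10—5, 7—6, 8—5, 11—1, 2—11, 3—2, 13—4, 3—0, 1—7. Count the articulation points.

Removing 3 increases the component count from 1 to 2, so 3 is a cut vertex.
By contrast removing 7 leaves 1 component; it is not a cut vertex. No other vertex is a cut vertex either.

1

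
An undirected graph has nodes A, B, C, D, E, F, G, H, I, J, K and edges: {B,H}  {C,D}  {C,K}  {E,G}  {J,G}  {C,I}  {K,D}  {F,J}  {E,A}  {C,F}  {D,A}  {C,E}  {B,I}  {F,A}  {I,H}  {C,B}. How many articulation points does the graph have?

Removing C increases the component count from 1 to 2, so C is a cut vertex.
By contrast removing H leaves 1 component; it is not a cut vertex. No other vertex is a cut vertex either.

1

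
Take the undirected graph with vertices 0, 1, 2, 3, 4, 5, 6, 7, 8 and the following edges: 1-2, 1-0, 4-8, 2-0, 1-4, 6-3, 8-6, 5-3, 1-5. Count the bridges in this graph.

The edges on the cycle 1-2-0-1 are not bridges since each lies on that cycle.
Every edge lies on some cycle, so there are no bridges.

0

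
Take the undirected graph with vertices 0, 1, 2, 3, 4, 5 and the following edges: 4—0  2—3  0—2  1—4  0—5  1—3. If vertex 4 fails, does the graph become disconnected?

No

Deleting 4 leaves 1 component (was 1) (its neighbors 0, 1 remain connected to each other), so 4 is not a cut vertex.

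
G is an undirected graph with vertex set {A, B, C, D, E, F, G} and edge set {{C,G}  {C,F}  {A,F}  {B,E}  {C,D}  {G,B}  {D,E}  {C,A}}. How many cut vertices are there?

1

Removing C increases the component count from 1 to 2, so C is a cut vertex.
By contrast removing B leaves 1 component; it is not a cut vertex. No other vertex is a cut vertex either.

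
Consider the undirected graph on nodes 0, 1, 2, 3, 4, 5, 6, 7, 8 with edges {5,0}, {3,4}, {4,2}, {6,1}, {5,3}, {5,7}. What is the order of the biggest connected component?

6

8 is isolated — a component by itself.
Starting from 1 we can reach 1, 6. That is one component of size 2.
Starting from 0 we can reach 0, 2, 3, 4, 5, 7. That is one component of size 6.
The largest has 6 vertices.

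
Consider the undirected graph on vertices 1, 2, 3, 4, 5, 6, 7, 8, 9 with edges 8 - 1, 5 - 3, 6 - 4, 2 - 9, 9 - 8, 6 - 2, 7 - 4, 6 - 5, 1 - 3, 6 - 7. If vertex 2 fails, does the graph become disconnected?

No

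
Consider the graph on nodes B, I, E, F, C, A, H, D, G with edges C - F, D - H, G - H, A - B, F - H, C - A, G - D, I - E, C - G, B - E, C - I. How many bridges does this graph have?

The edges on the cycle G-D-H-G are not bridges since each lies on that cycle.
Every edge lies on some cycle, so there are no bridges.

0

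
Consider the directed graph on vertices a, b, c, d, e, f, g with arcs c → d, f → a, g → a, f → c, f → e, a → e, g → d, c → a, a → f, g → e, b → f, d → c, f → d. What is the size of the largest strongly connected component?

4

{a, c, d, f} are all mutually reachable — one SCC of size 4.
{b} is an SCC by itself.
{g} is an SCC by itself.
{e} is an SCC by itself.
The largest has 4 vertices.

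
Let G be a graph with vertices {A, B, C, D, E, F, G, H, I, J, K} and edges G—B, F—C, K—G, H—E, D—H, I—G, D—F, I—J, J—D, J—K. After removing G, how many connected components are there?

3

With G gone, the remaining components are: {A}; {B}; {C, D, E, F, H, I, J, K}.
That is 3 components.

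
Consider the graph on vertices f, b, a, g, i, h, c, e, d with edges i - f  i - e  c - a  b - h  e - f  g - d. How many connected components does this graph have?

4

Starting from a we can reach a, c. That is one component of size 2.
Starting from d we can reach d, g. That is one component of size 2.
Starting from b we can reach b, h. That is one component of size 2.
Starting from e we can reach e, f, i. That is one component of size 3.
Total: 4 components.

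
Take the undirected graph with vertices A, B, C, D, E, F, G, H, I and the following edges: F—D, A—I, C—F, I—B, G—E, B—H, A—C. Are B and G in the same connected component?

The component containing B is {A, B, C, D, F, H, I}, and G is not in it.

No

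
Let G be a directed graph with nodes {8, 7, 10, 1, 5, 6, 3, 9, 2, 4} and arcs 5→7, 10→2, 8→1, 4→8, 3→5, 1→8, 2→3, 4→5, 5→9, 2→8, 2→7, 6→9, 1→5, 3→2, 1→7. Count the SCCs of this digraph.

8

{2, 3} are all mutually reachable — one SCC of size 2.
{1, 8} are all mutually reachable — one SCC of size 2.
{4} is an SCC by itself.
{6} is an SCC by itself.
{9} is an SCC by itself.
(and 3 more singleton SCCs)
That gives 8 strongly connected components.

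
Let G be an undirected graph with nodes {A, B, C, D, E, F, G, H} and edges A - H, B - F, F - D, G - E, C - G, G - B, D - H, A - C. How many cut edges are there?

The edges on the cycle A-C-G-B-F-D-H-A are not bridges since each lies on that cycle.
But removing G - E disconnects G from E — this is a bridge.

1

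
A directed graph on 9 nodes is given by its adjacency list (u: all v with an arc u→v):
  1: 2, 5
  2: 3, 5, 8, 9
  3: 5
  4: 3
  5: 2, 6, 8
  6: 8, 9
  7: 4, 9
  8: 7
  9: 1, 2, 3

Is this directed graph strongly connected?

From 7 we can reach every vertex (1, 2, 3, 4, 5, 6, 7, 8, 9), and every vertex can reach 7 (1, 2, 3, 4, 5, 6, 7, 8, 9). So the whole graph is one strongly connected component.

Yes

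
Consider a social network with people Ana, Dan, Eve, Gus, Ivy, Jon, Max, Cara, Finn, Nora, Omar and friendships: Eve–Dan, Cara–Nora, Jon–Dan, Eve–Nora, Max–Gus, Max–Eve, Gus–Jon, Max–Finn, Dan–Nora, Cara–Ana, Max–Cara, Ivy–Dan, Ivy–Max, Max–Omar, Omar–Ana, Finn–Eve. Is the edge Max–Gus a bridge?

No

After removing Max–Gus, the path Max-Ivy-Dan-Jon-Gus still connects them, so the edge is not a bridge.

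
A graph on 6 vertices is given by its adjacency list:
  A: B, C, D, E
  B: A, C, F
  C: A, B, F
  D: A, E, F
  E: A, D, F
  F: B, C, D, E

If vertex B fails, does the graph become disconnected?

Deleting B leaves 1 component (was 1) (its neighbors A, C, F remain connected to each other), so B is not a cut vertex.

No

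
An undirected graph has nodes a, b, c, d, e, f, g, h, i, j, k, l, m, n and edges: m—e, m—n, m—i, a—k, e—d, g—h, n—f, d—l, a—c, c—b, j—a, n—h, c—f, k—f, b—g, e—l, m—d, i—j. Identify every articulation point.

m

Removing m increases the component count from 1 to 2, so m is a cut vertex.
By contrast removing b leaves 1 component; it is not a cut vertex. No other vertex is a cut vertex either.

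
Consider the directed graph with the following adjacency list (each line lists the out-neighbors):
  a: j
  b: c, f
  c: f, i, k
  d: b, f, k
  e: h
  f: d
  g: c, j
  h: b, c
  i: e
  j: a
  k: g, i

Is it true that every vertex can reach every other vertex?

There is no directed path from a to f, so the graph is not strongly connected.

No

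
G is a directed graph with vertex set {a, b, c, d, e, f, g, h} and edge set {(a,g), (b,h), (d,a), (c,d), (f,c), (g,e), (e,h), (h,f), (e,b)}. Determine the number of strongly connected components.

1

{a, b, c, d, e, f, g, h} are all mutually reachable — one SCC of size 8.
That gives 1 strongly connected component.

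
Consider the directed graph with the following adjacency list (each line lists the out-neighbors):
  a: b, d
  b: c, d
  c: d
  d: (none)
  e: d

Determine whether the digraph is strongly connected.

There is no directed path from d to e, so the graph is not strongly connected.

No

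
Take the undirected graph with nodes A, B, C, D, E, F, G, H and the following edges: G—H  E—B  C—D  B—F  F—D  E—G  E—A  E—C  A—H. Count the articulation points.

1

Removing E increases the component count from 1 to 2, so E is a cut vertex.
By contrast removing F leaves 1 component; it is not a cut vertex. No other vertex is a cut vertex either.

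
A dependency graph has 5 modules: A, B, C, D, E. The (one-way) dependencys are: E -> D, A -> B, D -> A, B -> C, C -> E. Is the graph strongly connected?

Yes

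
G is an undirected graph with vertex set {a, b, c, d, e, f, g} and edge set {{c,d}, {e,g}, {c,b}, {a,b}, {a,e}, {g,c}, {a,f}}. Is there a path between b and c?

From b we can reach a, b, c, d, e, f, g, which includes c.

Yes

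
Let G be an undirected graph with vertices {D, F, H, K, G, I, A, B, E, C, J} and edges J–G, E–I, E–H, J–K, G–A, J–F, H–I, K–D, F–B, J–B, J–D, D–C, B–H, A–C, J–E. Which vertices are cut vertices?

J

Removing J increases the component count from 1 to 2, so J is a cut vertex.
By contrast removing G leaves 1 component; it is not a cut vertex. No other vertex is a cut vertex either.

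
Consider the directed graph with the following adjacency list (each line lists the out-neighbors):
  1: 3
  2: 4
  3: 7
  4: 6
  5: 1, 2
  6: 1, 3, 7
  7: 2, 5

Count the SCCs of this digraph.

1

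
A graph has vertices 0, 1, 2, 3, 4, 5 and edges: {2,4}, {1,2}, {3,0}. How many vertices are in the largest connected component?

5 is isolated — a component by itself.
Starting from 0 we can reach 0, 3. That is one component of size 2.
Starting from 1 we can reach 1, 2, 4. That is one component of size 3.
The largest has 3 vertices.

3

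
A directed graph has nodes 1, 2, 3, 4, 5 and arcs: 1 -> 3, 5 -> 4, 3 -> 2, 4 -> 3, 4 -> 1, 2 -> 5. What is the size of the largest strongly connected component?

{1, 2, 3, 4, 5} are all mutually reachable — one SCC of size 5.
The largest has 5 vertices.

5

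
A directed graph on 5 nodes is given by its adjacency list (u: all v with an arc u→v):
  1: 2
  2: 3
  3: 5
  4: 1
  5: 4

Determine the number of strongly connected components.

1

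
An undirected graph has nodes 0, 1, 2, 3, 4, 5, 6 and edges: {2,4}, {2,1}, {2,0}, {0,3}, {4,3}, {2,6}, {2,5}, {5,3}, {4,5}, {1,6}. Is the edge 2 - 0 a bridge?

No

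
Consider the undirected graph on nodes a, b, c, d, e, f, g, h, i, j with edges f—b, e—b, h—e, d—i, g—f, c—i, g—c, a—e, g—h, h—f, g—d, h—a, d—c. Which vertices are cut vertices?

Removing g increases the component count from 2 to 3, so g is a cut vertex.
By contrast removing d leaves 2 components; it is not a cut vertex. No other vertex is a cut vertex either.

g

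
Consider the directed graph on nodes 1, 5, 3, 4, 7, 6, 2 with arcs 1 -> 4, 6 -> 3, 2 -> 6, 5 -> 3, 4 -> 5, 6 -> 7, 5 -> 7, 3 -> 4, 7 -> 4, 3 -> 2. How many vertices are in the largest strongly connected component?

6

{2, 3, 4, 5, 6, 7} are all mutually reachable — one SCC of size 6.
{1} is an SCC by itself.
The largest has 6 vertices.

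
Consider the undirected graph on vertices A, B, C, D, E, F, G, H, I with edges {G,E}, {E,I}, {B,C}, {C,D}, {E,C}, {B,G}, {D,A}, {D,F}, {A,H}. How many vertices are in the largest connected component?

Starting from A we can reach A, B, C, D, E, F, G, H, I. That is one component of size 9.
The largest has 9 vertices.

9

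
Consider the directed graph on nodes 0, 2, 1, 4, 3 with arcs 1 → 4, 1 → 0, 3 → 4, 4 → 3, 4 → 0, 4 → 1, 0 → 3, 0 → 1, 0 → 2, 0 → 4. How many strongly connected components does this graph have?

{0, 1, 3, 4} are all mutually reachable — one SCC of size 4.
{2} is an SCC by itself.
That gives 2 strongly connected components.

2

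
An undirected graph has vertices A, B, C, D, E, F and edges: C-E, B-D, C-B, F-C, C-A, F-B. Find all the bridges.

A-C, B-D, C-E

The edges on the cycle F-C-B-F are not bridges since each lies on that cycle.
But removing C-E disconnects C from E; removing C-A disconnects C from A; removing B-D disconnects B from D — these are bridges.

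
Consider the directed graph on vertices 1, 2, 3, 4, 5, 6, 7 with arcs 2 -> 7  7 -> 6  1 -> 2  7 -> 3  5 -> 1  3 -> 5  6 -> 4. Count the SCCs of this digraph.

3

{1, 2, 3, 5, 7} are all mutually reachable — one SCC of size 5.
{4} is an SCC by itself.
{6} is an SCC by itself.
That gives 3 strongly connected components.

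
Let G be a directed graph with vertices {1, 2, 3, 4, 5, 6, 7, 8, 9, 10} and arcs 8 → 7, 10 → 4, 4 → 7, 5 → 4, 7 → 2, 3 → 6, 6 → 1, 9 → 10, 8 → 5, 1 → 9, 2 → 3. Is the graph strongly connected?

No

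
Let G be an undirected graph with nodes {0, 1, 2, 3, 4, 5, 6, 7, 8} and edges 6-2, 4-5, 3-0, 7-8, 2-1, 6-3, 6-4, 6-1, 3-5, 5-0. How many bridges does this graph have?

The edges on the cycle 6-2-1-6 are not bridges since each lies on that cycle.
But removing 8-7 disconnects 8 from 7 — this is a bridge.

1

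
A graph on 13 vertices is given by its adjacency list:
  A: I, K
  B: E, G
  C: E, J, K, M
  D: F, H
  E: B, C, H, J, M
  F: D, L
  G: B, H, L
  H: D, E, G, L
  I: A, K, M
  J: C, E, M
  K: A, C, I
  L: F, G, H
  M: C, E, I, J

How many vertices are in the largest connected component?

13

Starting from A we can reach A, B, C, D, E, F, G, H, I, J, K, L, M. That is one component of size 13.
The largest has 13 vertices.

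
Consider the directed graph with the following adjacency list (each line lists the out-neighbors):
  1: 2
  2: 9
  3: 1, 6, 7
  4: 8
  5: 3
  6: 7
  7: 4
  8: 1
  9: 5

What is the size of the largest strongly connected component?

9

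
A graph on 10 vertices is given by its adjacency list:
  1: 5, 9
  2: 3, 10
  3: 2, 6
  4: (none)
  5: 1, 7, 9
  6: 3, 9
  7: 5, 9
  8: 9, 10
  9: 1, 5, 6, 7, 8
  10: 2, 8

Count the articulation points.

1

Removing 9 increases the component count from 2 to 3, so 9 is a cut vertex.
By contrast removing 10 leaves 2 components; it is not a cut vertex. No other vertex is a cut vertex either.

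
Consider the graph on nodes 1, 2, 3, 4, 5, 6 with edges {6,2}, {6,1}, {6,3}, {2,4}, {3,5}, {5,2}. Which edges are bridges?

1-6, 2-4

The edges on the cycle 6-3-5-2-6 are not bridges since each lies on that cycle.
But removing 2—4 disconnects 2 from 4; removing 6—1 disconnects 6 from 1 — these are bridges.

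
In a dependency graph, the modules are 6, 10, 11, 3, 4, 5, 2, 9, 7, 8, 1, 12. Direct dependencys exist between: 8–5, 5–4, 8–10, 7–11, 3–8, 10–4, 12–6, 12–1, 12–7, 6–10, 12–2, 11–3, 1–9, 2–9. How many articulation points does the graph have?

Removing 12 increases the component count from 1 to 2, so 12 is a cut vertex.
By contrast removing 5 leaves 1 component; it is not a cut vertex. No other vertex is a cut vertex either.

1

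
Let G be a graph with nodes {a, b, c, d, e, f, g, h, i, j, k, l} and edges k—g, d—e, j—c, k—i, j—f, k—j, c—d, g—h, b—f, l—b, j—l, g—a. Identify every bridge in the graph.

The edges on the cycle j-l-b-f-j are not bridges since each lies on that cycle.
But removing g—a disconnects g from a; removing k—i disconnects k from i; removing k—j disconnects k from j; removing d—e disconnects d from e — these are bridges.
In total 8 edges are bridges.

a-g, c-d, c-j, d-e, g-h, g-k, i-k, j-k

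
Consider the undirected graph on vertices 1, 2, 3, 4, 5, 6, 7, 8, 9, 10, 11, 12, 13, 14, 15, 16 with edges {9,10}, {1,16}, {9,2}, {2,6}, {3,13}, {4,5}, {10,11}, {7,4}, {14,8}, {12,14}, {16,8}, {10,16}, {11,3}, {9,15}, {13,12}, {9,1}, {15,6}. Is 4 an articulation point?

Deleting 4 raises the number of components from 2 to 3, so 4 is a cut vertex.

Yes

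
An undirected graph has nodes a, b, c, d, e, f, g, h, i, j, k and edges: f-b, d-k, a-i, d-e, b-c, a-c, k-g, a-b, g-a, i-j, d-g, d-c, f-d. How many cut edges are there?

3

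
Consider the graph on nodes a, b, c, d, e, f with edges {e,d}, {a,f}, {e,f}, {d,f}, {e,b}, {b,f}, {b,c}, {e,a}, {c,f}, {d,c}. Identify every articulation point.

none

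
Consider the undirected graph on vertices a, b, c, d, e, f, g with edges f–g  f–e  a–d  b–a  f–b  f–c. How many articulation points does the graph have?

3

Removing a increases the component count from 1 to 2, so a is a cut vertex.
Removing b increases the component count from 1 to 2, so b is a cut vertex.
Removing f increases the component count from 1 to 4, so f is a cut vertex.
By contrast removing d leaves 1 component; it is not a cut vertex. No other vertex is a cut vertex either.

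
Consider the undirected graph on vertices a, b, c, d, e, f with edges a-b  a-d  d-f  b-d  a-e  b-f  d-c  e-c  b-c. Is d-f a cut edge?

No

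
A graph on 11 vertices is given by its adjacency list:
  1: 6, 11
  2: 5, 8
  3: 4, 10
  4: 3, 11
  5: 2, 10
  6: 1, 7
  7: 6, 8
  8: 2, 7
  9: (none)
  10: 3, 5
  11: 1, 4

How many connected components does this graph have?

2

9 is isolated — a component by itself.
Starting from 1 we can reach 1, 2, 3, 4, 5, 6, 7, 8, 10, 11. That is one component of size 10.
Total: 2 components.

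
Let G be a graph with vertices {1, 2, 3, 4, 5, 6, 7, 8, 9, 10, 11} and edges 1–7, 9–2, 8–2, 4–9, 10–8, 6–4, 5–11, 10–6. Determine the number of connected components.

3 is isolated — a component by itself.
Starting from 1 we can reach 1, 7. That is one component of size 2.
Starting from 5 we can reach 5, 11. That is one component of size 2.
Starting from 2 we can reach 2, 4, 6, 8, 9, 10. That is one component of size 6.
Total: 4 components.

4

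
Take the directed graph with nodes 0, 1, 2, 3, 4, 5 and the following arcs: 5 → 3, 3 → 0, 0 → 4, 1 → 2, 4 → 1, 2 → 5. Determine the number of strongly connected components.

{0, 1, 2, 3, 4, 5} are all mutually reachable — one SCC of size 6.
That gives 1 strongly connected component.

1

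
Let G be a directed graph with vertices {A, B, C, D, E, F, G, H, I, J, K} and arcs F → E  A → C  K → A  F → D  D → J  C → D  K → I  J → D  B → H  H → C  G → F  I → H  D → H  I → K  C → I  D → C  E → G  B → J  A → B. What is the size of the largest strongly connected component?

8

{A, B, C, D, H, I, J, K} are all mutually reachable — one SCC of size 8.
{E, F, G} are all mutually reachable — one SCC of size 3.
The largest has 8 vertices.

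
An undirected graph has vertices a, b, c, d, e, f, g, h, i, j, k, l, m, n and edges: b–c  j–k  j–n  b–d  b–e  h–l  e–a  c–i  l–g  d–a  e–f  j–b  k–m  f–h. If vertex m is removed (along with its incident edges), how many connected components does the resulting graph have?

1

With m gone, the remaining components are: {a, b, c, d, e, f, g, h, i, j, k, l, n}.
That is 1 component.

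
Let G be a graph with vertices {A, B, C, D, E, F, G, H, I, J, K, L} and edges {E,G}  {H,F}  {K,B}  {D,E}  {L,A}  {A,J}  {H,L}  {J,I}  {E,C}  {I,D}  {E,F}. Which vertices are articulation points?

Removing E increases the component count from 2 to 4, so E is a cut vertex.
By contrast removing B leaves 2 components; it is not a cut vertex. No other vertex is a cut vertex either.

E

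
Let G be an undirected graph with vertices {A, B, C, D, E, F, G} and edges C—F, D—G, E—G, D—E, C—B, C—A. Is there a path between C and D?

The component containing C is {A, B, C, F}, and D is not in it.

No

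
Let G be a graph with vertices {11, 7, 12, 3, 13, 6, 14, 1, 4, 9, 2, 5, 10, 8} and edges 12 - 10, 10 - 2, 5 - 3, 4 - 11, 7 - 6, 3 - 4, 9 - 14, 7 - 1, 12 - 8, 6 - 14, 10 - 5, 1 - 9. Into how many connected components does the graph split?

3

13 is isolated — a component by itself.
Starting from 1 we can reach 1, 6, 7, 9, 14. That is one component of size 5.
Starting from 2 we can reach 2, 3, 4, 5, 8, 10, 11, 12. That is one component of size 8.
Total: 3 components.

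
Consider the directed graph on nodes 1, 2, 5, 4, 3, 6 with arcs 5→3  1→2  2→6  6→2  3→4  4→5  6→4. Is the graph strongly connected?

No

There is no directed path from 5 to 6, so the graph is not strongly connected.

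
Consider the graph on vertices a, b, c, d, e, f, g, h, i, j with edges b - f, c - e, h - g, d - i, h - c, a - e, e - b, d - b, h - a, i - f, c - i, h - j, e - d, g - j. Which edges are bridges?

The edges on the cycle h-g-j-h are not bridges since each lies on that cycle.
Every edge lies on some cycle, so there are no bridges.

none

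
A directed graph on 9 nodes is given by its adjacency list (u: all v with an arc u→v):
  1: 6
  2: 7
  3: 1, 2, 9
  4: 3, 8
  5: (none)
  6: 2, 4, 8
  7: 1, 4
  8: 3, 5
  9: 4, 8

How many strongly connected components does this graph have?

2

{1, 2, 3, 4, 6, 7, 8, 9} are all mutually reachable — one SCC of size 8.
{5} is an SCC by itself.
That gives 2 strongly connected components.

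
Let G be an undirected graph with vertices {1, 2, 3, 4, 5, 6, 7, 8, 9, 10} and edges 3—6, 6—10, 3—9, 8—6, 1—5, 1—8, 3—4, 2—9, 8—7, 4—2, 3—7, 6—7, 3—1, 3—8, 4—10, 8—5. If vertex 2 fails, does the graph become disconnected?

Deleting 2 leaves 1 component (was 1) (its neighbors 4, 9 remain connected to each other), so 2 is not a cut vertex.

No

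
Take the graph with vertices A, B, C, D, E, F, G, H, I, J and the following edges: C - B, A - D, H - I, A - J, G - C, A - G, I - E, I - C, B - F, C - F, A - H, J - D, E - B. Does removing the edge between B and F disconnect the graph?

No

After removing B - F, the path B-C-F still connects them, so the edge is not a bridge.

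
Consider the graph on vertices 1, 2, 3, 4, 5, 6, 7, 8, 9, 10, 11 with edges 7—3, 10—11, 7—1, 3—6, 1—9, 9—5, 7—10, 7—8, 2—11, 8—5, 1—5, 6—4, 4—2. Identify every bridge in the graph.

none

The edges on the cycle 1-9-5-1 are not bridges since each lies on that cycle.
Every edge lies on some cycle, so there are no bridges.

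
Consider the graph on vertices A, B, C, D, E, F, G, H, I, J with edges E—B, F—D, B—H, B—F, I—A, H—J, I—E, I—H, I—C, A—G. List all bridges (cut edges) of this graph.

The edges on the cycle I-E-B-H-I are not bridges since each lies on that cycle.
But removing A—G disconnects A from G; removing J—H disconnects J from H; removing B—F disconnects B from F; removing F—D disconnects F from D — these are bridges.
In total 6 edges are bridges.

A-G, A-I, B-F, C-I, D-F, H-J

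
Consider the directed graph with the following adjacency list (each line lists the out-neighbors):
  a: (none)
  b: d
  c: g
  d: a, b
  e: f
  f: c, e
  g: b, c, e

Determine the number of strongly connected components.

{c, e, f, g} are all mutually reachable — one SCC of size 4.
{b, d} are all mutually reachable — one SCC of size 2.
{a} is an SCC by itself.
That gives 3 strongly connected components.

3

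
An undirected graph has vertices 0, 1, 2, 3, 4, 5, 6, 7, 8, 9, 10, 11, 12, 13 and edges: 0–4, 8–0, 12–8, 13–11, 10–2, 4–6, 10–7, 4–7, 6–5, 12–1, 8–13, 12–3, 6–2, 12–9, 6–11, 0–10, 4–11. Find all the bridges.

The edges on the cycle 0-10-2-6-4-0 are not bridges since each lies on that cycle.
But removing 12–8 disconnects 12 from 8; removing 5–6 disconnects 5 from 6; removing 12–9 disconnects 12 from 9; removing 12–1 disconnects 12 from 1 — these are bridges.
In total 5 edges are bridges.

1-12, 12-3, 12-8, 12-9, 5-6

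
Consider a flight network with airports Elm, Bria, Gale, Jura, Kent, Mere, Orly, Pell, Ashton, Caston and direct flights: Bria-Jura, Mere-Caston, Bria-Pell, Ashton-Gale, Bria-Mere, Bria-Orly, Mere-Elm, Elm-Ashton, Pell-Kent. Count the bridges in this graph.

removing Pell-Kent disconnects Pell from Kent; removing Bria-Mere disconnects Bria from Mere; removing Ashton-Elm disconnects Ashton from Elm; removing Pell-Bria disconnects Pell from Bria — these are bridges.
In total 9 edges are bridges.

9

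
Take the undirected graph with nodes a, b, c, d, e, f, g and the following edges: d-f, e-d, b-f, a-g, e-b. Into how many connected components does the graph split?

3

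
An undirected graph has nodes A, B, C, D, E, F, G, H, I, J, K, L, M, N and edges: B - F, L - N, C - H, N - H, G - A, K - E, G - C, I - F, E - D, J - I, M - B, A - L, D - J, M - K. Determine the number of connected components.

Starting from A we can reach A, C, G, H, L, N. That is one component of size 6.
Starting from B we can reach B, D, E, F, I, J, K, M. That is one component of size 8.
Total: 2 components.

2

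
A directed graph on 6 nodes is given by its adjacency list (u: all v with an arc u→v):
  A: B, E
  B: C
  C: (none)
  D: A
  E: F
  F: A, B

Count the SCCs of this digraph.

4

{A, E, F} are all mutually reachable — one SCC of size 3.
{C} is an SCC by itself.
{B} is an SCC by itself.
{D} is an SCC by itself.
That gives 4 strongly connected components.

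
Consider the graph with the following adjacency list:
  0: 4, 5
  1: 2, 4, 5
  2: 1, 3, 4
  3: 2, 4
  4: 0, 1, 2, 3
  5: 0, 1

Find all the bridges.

none

The edges on the cycle 4-0-5-1-4 are not bridges since each lies on that cycle.
Every edge lies on some cycle, so there are no bridges.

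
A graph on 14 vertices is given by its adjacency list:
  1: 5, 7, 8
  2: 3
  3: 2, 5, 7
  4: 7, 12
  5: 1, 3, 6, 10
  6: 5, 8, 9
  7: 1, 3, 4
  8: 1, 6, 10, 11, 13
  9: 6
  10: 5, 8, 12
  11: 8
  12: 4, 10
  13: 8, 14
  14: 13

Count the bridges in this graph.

The edges on the cycle 5-1-7-3-5 are not bridges since each lies on that cycle.
But removing 9-6 disconnects 9 from 6; removing 8-13 disconnects 8 from 13; removing 3-2 disconnects 3 from 2; removing 14-13 disconnects 14 from 13 — these are bridges.
In total 5 edges are bridges.

5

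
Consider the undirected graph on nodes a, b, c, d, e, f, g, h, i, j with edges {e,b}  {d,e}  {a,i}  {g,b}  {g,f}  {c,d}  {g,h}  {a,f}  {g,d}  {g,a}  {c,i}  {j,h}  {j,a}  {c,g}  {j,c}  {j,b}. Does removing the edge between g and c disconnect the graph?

No

After removing g–c, the path g-d-c still connects them, so the edge is not a bridge.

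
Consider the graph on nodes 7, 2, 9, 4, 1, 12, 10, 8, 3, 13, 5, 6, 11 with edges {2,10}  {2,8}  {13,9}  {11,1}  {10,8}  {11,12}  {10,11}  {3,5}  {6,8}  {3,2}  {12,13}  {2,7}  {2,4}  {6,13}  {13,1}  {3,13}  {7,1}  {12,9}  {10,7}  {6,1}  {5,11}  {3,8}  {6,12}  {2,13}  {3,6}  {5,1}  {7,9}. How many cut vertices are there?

1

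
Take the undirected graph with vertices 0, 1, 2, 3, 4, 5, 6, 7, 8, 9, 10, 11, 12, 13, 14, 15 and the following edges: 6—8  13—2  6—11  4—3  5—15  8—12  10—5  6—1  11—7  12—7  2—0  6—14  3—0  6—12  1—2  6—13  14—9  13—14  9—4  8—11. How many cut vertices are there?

Removing 5 increases the component count from 2 to 3, so 5 is a cut vertex.
Removing 6 increases the component count from 2 to 3, so 6 is a cut vertex.
By contrast removing 9 leaves 2 components; it is not a cut vertex. No other vertex is a cut vertex either.

2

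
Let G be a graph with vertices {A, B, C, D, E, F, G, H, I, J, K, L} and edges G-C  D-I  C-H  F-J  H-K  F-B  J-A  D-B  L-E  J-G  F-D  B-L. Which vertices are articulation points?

B, C, D, F, G, H, J, L

Removing B increases the component count from 1 to 2, so B is a cut vertex.
Removing C increases the component count from 1 to 2, so C is a cut vertex.
Removing D increases the component count from 1 to 2, so D is a cut vertex.
Likewise F, G, H, J, L are cut vertices.
By contrast removing K leaves 1 component; it is not a cut vertex. No other vertex is a cut vertex either.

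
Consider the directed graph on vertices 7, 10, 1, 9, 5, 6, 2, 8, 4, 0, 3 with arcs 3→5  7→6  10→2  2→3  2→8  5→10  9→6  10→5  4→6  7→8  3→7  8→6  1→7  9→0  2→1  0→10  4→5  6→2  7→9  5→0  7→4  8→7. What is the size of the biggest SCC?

{0, 1, 2, 3, 4, 5, 6, 7, 8, 9, 10} are all mutually reachable — one SCC of size 11.
The largest has 11 vertices.

11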